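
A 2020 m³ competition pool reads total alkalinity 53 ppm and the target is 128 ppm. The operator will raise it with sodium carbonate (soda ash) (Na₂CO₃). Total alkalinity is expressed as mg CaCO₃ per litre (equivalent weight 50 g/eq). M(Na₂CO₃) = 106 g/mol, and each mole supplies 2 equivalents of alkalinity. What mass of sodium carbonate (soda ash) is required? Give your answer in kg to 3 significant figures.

161 kg

Volume: 2020 m³ = 2,020,000 L.
Alkalinity to add: (128 − 53) = 75 mg/L as CaCO₃ × 2,020,000 L = 151,500 g as CaCO₃.
Equivalents: 151,500 g ÷ 50 g/eq = 3030 eq.
Each mole of Na₂CO₃ supplies 2 eq, so 3030 / 2 = 1515 mol.
Mass: 1515 mol × 106 g/mol = 160,600 g.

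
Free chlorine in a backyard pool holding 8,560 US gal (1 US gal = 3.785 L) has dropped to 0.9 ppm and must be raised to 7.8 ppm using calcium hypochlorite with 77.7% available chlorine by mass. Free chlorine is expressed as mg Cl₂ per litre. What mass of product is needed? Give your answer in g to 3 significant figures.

288 g

Volume: 8,560 US gal × 3.785 L/gal = 32,400 L.
Chlorine deficit: 7.8 − 0.9 = 6.9 ppm = 6.9 mg/L as Cl₂.
Cl₂ equivalent needed: 6.9 mg/L × 32,400 L = 223,600 mg = 223.6 g.
Product at 77.7% available chlorine: 223.6 / 0.777 = 287.7 g.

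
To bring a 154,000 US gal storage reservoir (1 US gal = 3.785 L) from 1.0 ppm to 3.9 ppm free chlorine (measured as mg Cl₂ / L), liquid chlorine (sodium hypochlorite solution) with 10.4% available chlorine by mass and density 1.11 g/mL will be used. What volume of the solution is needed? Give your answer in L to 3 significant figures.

14.6 L

Volume: 154,000 US gal × 3.785 L/gal = 582,890 L.
Chlorine deficit: 3.9 − 1.0 = 2.9 ppm = 2.9 mg/L as Cl₂.
Cl₂ equivalent needed: 2.9 mg/L × 582,890 L = 1,690,000 mg = 1690 g.
Product at 10.4% available chlorine: 1690 / 0.104 = 16,250 g.
Volume at density 1.11 g/mL: 16,250 g ÷ 1.11 g/mL = 14,640 mL.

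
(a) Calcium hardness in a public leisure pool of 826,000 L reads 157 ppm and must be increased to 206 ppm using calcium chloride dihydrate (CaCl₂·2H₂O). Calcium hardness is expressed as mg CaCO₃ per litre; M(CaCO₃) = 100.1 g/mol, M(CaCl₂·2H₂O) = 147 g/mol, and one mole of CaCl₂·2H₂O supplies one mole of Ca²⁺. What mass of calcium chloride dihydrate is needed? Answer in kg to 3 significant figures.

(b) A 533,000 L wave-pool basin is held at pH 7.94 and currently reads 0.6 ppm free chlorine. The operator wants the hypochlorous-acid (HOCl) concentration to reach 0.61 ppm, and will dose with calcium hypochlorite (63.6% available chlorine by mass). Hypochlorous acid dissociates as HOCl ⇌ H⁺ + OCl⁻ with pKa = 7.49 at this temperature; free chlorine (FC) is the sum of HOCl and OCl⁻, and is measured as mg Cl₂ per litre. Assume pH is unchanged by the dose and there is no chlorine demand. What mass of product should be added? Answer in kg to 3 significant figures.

(a) 59.4 kg; (b) 1.45 kg

(a) Hardness to add: (206 − 157) = 49 mg/L as CaCO₃ × 826,000 L = 40,470 g as CaCO₃.
(a) Moles of Ca²⁺ (1 mol Ca²⁺ ≡ 1 mol CaCO₃): 40,470 / 100.1 g/mol = 404.3 mol.
(a) Mass of CaCl₂·2H₂O: 404.3 × 147 = 59,440 g.

(b) [OCl⁻]/[HOCl] = 10^(pH − pKa) = 10^(7.94 − 7.49) = 2.818; fraction as HOCl = 1/(1 + 2.818) = 0.2619.
(b) Free chlorine required for 0.61 ppm HOCl: 0.61 / 0.2619 = 2.329 ppm.
(b) FC to add: 2.329 − 0.6 = 1.729 mg/L as Cl₂.
(b) Cl₂ equivalent: 1.729 mg/L × 533,000 L = 921.7 g.
(b) Product at 63.6% available Cl: 921.7 / 0.636 = 1449 g.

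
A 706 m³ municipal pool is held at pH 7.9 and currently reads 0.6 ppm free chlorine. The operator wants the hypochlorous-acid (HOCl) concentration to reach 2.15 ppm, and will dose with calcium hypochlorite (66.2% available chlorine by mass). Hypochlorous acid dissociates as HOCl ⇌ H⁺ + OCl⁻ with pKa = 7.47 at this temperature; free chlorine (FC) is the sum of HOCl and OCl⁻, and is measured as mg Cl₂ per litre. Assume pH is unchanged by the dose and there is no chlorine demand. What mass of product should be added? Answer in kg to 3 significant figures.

7.82 kg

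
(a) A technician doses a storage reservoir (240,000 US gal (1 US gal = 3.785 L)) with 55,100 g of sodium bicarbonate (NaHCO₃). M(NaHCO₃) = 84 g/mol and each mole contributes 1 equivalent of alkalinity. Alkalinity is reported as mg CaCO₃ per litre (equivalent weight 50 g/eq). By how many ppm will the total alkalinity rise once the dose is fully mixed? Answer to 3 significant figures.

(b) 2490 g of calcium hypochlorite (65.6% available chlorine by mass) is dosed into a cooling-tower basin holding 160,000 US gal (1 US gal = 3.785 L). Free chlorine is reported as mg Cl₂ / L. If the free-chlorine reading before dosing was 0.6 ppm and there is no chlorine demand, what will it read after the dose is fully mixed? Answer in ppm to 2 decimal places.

(a) 36.1 ppm; (b) 3.30 ppm

(a) Volume: 240,000 US gal × 3.785 L/gal = 908,400 L.
(a) Moles of NaHCO₃: 55,100 g ÷ 84 g/mol = 656 mol → 656 eq of alkalinity.
(a) As CaCO₃: 656 eq × 50 g/eq = 32,800 g.
(a) Rise: 32,800 g / 908,400 L × 1000 = 36.1 mg/L.

(b) Volume: 160,000 US gal × 3.785 L/gal = 605,600 L.
(b) Available chlorine delivered: 2490 g × 0.656 = 1633 g as Cl₂.
(b) Concentration rise: 1633 g / 605,600 L = 2.697 mg/L = 2.70 ppm.
(b) Final FC: 0.6 + 2.70 = 3.30 ppm.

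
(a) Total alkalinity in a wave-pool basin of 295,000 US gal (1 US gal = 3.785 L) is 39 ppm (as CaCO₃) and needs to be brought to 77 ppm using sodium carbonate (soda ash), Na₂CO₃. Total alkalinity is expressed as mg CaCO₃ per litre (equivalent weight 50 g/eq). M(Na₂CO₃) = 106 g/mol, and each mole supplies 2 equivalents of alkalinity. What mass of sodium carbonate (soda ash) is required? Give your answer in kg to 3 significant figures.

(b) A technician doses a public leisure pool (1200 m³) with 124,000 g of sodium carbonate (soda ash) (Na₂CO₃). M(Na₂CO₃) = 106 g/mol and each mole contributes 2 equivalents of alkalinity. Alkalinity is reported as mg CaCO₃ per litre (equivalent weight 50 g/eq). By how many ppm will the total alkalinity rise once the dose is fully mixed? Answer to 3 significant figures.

(a) 45.0 kg; (b) 97.5 ppm

(a) Volume: 295,000 US gal × 3.785 L/gal = 1,116,575 L.
(a) Alkalinity to add: (77 − 39) = 38 mg/L as CaCO₃ × 1,116,575 L = 42,430 g as CaCO₃.
(a) Equivalents: 42,430 g ÷ 50 g/eq = 848.6 eq.
(a) Each mole of Na₂CO₃ supplies 2 eq, so 848.6 / 2 = 424.3 mol.
(a) Mass: 424.3 mol × 106 g/mol = 44,980 g.

(b) Volume: 1200 m³ = 1,200,000 L.
(b) Moles of Na₂CO₃: 124,000 g ÷ 106 g/mol = 1170 mol → 2340 eq of alkalinity.
(b) As CaCO₃: 2340 eq × 50 g/eq = 117,000 g.
(b) Rise: 117,000 g / 1,200,000 L × 1000 = 97.48 mg/L.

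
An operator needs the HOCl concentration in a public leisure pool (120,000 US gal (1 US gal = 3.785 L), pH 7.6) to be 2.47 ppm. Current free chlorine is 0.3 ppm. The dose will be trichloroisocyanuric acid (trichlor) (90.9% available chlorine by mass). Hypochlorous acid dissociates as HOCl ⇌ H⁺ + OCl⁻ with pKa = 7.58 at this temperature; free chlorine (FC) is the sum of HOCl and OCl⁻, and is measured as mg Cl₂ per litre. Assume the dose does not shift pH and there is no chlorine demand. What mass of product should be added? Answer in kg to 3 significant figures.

Volume: 120,000 US gal × 3.785 L/gal = 454,200 L.
[OCl⁻]/[HOCl] = 10^(pH − pKa) = 10^(7.6 − 7.58) = 1.047; fraction as HOCl = 1/(1 + 1.047) = 0.4885.
Free chlorine required for 2.47 ppm HOCl: 2.47 / 0.4885 = 5.056 ppm.
FC to add: 5.056 − 0.3 = 4.756 mg/L as Cl₂.
Cl₂ equivalent: 4.756 mg/L × 454,200 L = 2160 g.
Product at 90.9% available Cl: 2160 / 0.909 = 2377 g.

2.38 kg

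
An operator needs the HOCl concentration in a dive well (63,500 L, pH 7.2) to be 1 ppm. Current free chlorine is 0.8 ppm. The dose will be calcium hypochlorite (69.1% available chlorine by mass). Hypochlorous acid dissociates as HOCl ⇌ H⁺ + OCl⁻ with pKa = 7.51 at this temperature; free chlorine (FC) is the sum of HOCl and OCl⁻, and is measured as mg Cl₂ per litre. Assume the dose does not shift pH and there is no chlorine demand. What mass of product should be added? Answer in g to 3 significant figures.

[OCl⁻]/[HOCl] = 10^(pH − pKa) = 10^(7.2 − 7.51) = 0.4898; fraction as HOCl = 1/(1 + 0.4898) = 0.6712.
Free chlorine required for 1 ppm HOCl: 1 / 0.6712 = 1.49 ppm.
FC to add: 1.49 − 0.8 = 0.6898 mg/L as Cl₂.
Cl₂ equivalent: 0.6898 mg/L × 63,500 L = 43.8 g.
Product at 69.1% available Cl: 43.8 / 0.691 = 63.39 g.

63.4 g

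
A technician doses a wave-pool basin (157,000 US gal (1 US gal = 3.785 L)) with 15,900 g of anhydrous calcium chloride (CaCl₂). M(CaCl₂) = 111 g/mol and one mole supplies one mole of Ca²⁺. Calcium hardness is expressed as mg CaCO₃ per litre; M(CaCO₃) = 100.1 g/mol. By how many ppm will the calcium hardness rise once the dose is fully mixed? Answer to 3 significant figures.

Volume: 157,000 US gal × 3.785 L/gal = 594,245 L.
Moles of Ca²⁺: 15,900 g ÷ 111 g/mol = 143.2 mol.
As CaCO₃: 143.2 mol × 100.1 g/mol = 14,340 g.
Rise: 14,340 g / 594,245 L × 1000 = 24.13 mg/L.

24.1 ppm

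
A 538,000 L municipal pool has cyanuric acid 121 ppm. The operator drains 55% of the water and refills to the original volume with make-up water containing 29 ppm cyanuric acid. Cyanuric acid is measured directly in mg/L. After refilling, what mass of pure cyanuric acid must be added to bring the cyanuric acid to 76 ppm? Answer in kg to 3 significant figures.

3.01 kg

After draining 55% and refilling: 121 × 0.45 + 29 × 0.55 = 70.4 ppm.
Deficit to target: 76 − 70.4 = 5.6 mg/L.
Mass: 5.6 mg/L × 538,000 L = 3013 g cyanuric acid.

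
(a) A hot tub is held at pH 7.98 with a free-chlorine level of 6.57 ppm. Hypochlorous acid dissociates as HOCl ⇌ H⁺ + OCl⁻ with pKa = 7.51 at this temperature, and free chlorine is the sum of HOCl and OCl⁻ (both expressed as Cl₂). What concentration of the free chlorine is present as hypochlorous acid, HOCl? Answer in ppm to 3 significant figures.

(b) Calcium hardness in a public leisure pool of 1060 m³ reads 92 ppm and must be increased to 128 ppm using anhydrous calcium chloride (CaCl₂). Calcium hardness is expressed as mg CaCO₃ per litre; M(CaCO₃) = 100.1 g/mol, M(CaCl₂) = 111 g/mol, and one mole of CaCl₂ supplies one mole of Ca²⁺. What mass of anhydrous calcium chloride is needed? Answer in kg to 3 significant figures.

(a) [OCl⁻]/[HOCl] = 10^(pH − pKa) = 10^(7.98 − 7.51) = 10^0.47 = 2.951.
(a) Fraction as HOCl = 1 / (1 + 2.951) = 0.2531.
(a) HOCl = 0.2531 × 6.57 ppm = 1.663 ppm.

(b) Volume: 1060 m³ = 1,060,000 L.
(b) Hardness to add: (128 − 92) = 36 mg/L as CaCO₃ × 1,060,000 L = 38,160 g as CaCO₃.
(b) Moles of Ca²⁺ (1 mol Ca²⁺ ≡ 1 mol CaCO₃): 38,160 / 100.1 g/mol = 381.2 mol.
(b) Mass of CaCl₂: 381.2 × 111 = 42,320 g.

(a) 1.66 ppm; (b) 42.3 kg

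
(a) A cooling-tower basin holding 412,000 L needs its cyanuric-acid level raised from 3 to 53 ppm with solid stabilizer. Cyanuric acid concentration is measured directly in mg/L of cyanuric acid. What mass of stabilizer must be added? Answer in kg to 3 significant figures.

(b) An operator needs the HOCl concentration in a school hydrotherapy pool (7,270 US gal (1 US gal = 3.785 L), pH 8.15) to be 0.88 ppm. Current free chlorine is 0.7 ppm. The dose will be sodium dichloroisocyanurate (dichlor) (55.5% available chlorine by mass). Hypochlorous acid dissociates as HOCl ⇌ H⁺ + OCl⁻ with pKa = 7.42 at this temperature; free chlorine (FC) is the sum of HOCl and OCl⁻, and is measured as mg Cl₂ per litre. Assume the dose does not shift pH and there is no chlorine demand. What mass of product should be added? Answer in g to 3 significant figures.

(a) CYA to add: (53 − 3) = 50 mg/L × 412,000 L = 20,600 g cyanuric acid.

(b) Volume: 7,270 US gal × 3.785 L/gal = 27,517 L.
(b) [OCl⁻]/[HOCl] = 10^(pH − pKa) = 10^(8.15 − 7.42) = 5.37; fraction as HOCl = 1/(1 + 5.37) = 0.157.
(b) Free chlorine required for 0.88 ppm HOCl: 0.88 / 0.157 = 5.606 ppm.
(b) FC to add: 5.606 − 0.7 = 4.906 mg/L as Cl₂.
(b) Cl₂ equivalent: 4.906 mg/L × 27,517 L = 135 g.
(b) Product at 55.5% available Cl: 135 / 0.555 = 243.2 g.

(a) 20.6 kg; (b) 243 g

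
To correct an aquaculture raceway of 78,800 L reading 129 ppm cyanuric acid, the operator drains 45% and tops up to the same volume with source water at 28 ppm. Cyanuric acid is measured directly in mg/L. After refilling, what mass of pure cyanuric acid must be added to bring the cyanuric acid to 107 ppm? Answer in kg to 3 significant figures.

1.85 kg

After draining 45% and refilling: 129 × 0.55 + 28 × 0.45 = 83.55 ppm.
Deficit to target: 107 − 83.55 = 23.45 mg/L.
Mass: 23.45 mg/L × 78,800 L = 1848 g cyanuric acid.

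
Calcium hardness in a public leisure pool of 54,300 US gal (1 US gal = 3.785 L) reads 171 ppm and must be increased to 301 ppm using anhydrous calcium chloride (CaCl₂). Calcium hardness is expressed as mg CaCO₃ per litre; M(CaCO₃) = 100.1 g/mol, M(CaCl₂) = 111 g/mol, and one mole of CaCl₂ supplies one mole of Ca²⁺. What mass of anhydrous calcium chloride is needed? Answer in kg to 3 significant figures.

Volume: 54,300 US gal × 3.785 L/gal = 205,526 L.
Hardness to add: (301 − 171) = 130 mg/L as CaCO₃ × 205,526 L = 26,720 g as CaCO₃.
Moles of Ca²⁺ (1 mol Ca²⁺ ≡ 1 mol CaCO₃): 26,720 / 100.1 g/mol = 266.9 mol.
Mass of CaCl₂: 266.9 × 111 = 29,630 g.

29.6 kg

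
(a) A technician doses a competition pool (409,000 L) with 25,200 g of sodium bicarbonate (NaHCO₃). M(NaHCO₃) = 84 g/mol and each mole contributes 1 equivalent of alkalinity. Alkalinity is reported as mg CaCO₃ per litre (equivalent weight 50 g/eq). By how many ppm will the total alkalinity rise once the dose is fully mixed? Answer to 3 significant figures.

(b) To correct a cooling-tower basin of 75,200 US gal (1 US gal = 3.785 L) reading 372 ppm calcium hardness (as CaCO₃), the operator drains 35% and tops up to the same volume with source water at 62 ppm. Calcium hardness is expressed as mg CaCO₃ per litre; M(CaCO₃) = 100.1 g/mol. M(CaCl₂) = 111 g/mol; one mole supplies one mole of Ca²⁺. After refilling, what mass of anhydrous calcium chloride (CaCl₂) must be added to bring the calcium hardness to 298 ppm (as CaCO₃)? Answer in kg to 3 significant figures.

(a) Moles of NaHCO₃: 25,200 g ÷ 84 g/mol = 300 mol → 300 eq of alkalinity.
(a) As CaCO₃: 300 eq × 50 g/eq = 15,000 g.
(a) Rise: 15,000 g / 409,000 L × 1000 = 36.67 mg/L.

(b) Volume: 75,200 US gal × 3.785 L/gal = 284,632 L.
(b) After draining 35% and refilling: 372 × 0.65 + 62 × 0.35 = 263.5 ppm.
(b) Deficit to target: 298 − 263.5 = 34.5 mg/L.
(b) As CaCO₃: 34.5 mg/L × 284,632 L = 9820 g; ÷ 100.1 = 98.1 mol Ca²⁺.
(b) Mass: 98.1 × 111 = 10,890 g.

(a) 36.7 ppm; (b) 10.9 kg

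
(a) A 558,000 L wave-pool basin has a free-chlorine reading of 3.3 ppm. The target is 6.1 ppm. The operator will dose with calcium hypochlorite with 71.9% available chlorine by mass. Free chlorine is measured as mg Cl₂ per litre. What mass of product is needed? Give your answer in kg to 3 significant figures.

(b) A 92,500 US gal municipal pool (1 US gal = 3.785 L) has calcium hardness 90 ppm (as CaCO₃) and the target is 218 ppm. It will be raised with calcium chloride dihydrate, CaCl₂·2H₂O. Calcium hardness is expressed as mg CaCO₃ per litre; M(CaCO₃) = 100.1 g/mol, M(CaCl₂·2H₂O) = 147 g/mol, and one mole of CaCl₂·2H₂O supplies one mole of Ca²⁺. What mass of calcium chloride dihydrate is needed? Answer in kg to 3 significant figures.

(a) 2.17 kg; (b) 65.8 kg

(a) Chlorine deficit: 6.1 − 3.3 = 2.8 ppm = 2.8 mg/L as Cl₂.
(a) Cl₂ equivalent needed: 2.8 mg/L × 558,000 L = 1,562,000 mg = 1562 g.
(a) Product at 71.9% available chlorine: 1562 / 0.719 = 2173 g.

(b) Volume: 92,500 US gal × 3.785 L/gal = 350,112 L.
(b) Hardness to add: (218 − 90) = 128 mg/L as CaCO₃ × 350,112 L = 44,810 g as CaCO₃.
(b) Moles of Ca²⁺ (1 mol Ca²⁺ ≡ 1 mol CaCO₃): 44,810 / 100.1 g/mol = 447.7 mol.
(b) Mass of CaCl₂·2H₂O: 447.7 × 147 = 65,810 g.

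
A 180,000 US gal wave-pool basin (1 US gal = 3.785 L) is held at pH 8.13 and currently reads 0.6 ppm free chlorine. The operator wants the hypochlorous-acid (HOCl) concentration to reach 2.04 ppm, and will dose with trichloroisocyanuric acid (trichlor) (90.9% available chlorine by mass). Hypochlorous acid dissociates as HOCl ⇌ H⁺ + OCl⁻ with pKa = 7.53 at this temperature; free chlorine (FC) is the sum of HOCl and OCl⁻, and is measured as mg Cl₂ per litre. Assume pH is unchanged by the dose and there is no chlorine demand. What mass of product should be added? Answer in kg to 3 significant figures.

7.17 kg

Volume: 180,000 US gal × 3.785 L/gal = 681,300 L.
[OCl⁻]/[HOCl] = 10^(pH − pKa) = 10^(8.13 − 7.53) = 3.981; fraction as HOCl = 1/(1 + 3.981) = 0.2008.
Free chlorine required for 2.04 ppm HOCl: 2.04 / 0.2008 = 10.16 ppm.
FC to add: 10.16 − 0.6 = 9.561 mg/L as Cl₂.
Cl₂ equivalent: 9.561 mg/L × 681,300 L = 6514 g.
Product at 90.9% available Cl: 6514 / 0.909 = 7166 g.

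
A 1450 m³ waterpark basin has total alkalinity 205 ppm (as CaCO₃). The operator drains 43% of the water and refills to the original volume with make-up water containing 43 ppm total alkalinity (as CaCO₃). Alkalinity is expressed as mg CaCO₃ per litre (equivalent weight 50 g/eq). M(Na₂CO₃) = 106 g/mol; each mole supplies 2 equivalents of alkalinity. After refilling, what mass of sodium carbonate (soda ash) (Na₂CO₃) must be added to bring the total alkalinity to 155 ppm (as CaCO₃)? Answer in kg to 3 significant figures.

Volume: 1450 m³ = 1,450,000 L.
After draining 43% and refilling: 205 × 0.57 + 43 × 0.43 = 135.34 ppm.
Deficit to target: 155 − 135.34 = 19.66 mg/L.
As CaCO₃: 19.66 mg/L × 1,450,000 L = 28,510 g; ÷ 50 g/eq ÷ 2 = 285.1 mol Na₂CO₃.
Mass: 285.1 × 106 = 30,220 g.

30.2 kg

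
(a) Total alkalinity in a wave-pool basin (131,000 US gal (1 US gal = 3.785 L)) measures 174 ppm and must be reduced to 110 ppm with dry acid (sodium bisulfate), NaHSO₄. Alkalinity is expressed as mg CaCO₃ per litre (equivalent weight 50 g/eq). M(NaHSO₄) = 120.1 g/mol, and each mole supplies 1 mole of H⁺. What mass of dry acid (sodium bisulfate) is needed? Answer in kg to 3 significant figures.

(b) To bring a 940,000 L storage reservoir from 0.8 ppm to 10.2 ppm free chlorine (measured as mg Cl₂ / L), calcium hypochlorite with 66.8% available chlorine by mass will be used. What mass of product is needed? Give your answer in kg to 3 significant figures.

(a) 76.2 kg; (b) 13.2 kg

(a) Volume: 131,000 US gal × 3.785 L/gal = 495,835 L.
(a) Alkalinity to neutralize: (174 − 110) = 64 mg/L as CaCO₃ × 495,835 L = 31,730 g as CaCO₃.
(a) Equivalents of H⁺ required: 31,730 ÷ 50 g/eq = 634.7 eq = 634.7 mol NaHSO₄.
(a) Mass of NaHSO₄: 634.7 × 120.1 = 76,220 g.

(b) Chlorine deficit: 10.2 − 0.8 = 9.4 ppm = 9.4 mg/L as Cl₂.
(b) Cl₂ equivalent needed: 9.4 mg/L × 940,000 L = 8,836,000 mg = 8836 g.
(b) Product at 66.8% available chlorine: 8836 / 0.668 = 13,230 g.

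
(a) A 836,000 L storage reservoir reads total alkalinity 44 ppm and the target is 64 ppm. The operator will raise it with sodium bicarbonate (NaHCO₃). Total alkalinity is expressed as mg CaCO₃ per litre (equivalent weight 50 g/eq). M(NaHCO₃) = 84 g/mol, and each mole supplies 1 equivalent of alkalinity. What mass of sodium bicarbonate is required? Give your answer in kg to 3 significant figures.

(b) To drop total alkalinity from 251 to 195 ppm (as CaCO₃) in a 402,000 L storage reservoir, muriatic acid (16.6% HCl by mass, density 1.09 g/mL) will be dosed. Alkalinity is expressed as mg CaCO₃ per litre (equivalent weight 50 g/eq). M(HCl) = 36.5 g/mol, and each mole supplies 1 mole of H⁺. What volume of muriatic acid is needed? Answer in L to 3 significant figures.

(a) 28.1 kg; (b) 90.8 L

(a) Alkalinity to add: (64 − 44) = 20 mg/L as CaCO₃ × 836,000 L = 16,720 g as CaCO₃.
(a) Equivalents: 16,720 g ÷ 50 g/eq = 334.4 eq.
(a) NaHCO₃ supplies 1 eq per mole → 334.4 mol.
(a) Mass: 334.4 mol × 84 g/mol = 28,090 g.

(b) Alkalinity to neutralize: (251 − 195) = 56 mg/L as CaCO₃ × 402,000 L = 22,510 g as CaCO₃.
(b) Equivalents of H⁺ required: 22,510 ÷ 50 g/eq = 450.2 eq = 450.2 mol HCl.
(b) Mass of HCl: 450.2 × 36.5 = 16,430 g.
(b) Mass of 16.6% solution: 16,430 / 0.166 = 99,000 g.
(b) Volume: 99,000 g ÷ 1.09 g/mL = 90,820 mL.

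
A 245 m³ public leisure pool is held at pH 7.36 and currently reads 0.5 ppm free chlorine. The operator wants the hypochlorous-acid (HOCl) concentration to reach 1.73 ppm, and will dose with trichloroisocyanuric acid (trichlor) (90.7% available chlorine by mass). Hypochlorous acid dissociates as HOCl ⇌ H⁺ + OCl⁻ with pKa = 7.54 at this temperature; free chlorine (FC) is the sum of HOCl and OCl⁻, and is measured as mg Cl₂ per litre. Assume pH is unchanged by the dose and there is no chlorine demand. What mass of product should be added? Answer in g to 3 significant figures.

641 g

Volume: 245 m³ = 245,000 L.
[OCl⁻]/[HOCl] = 10^(pH − pKa) = 10^(7.36 − 7.54) = 0.6607; fraction as HOCl = 1/(1 + 0.6607) = 0.6022.
Free chlorine required for 1.73 ppm HOCl: 1.73 / 0.6022 = 2.873 ppm.
FC to add: 2.873 − 0.5 = 2.373 mg/L as Cl₂.
Cl₂ equivalent: 2.373 mg/L × 245,000 L = 581.4 g.
Product at 90.7% available Cl: 581.4 / 0.907 = 641 g.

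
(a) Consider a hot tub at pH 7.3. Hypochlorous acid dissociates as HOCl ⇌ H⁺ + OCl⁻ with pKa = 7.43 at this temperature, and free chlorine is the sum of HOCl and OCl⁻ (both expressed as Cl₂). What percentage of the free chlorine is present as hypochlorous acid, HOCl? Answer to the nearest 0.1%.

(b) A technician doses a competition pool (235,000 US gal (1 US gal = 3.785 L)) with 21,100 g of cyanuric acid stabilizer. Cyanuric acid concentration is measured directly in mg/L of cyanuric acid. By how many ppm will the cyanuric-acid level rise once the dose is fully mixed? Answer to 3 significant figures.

(a) [OCl⁻]/[HOCl] = 10^(pH − pKa) = 10^(7.3 − 7.43) = 10^-0.13 = 0.7413.
(a) Fraction as HOCl = 1 / (1 + 0.7413) = 0.5743.

(b) Volume: 235,000 US gal × 3.785 L/gal = 889,475 L.
(b) Rise: 21,100 g / 889,475 L × 1000 = 23.72 mg/L.

(a) 57.4%; (b) 23.7 ppm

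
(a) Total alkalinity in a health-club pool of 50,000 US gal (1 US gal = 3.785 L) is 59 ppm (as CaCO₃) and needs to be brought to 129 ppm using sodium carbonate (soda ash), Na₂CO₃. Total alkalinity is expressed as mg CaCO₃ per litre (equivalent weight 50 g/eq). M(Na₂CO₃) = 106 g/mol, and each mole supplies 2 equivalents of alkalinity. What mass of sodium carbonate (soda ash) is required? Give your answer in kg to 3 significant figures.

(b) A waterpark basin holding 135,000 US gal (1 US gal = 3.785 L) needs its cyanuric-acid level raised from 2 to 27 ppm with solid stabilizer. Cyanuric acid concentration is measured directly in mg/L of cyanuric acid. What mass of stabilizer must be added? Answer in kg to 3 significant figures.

(a) Volume: 50,000 US gal × 3.785 L/gal = 189,250 L.
(a) Alkalinity to add: (129 − 59) = 70 mg/L as CaCO₃ × 189,250 L = 13,250 g as CaCO₃.
(a) Equivalents: 13,250 g ÷ 50 g/eq = 264.9 eq.
(a) Each mole of Na₂CO₃ supplies 2 eq, so 264.9 / 2 = 132.5 mol.
(a) Mass: 132.5 mol × 106 g/mol = 14,040 g.

(b) Volume: 135,000 US gal × 3.785 L/gal = 510,975 L.
(b) CYA to add: (27 − 2) = 25 mg/L × 510,975 L = 12,770 g cyanuric acid.

(a) 14.0 kg; (b) 12.8 kg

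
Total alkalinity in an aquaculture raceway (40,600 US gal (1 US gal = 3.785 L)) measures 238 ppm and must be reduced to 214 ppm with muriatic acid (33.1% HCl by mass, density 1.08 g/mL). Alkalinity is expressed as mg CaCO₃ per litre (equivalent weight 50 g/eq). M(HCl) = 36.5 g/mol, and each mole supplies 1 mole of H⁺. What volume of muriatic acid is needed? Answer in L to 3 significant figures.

7.53 L

Volume: 40,600 US gal × 3.785 L/gal = 153,671 L.
Alkalinity to neutralize: (238 − 214) = 24 mg/L as CaCO₃ × 153,671 L = 3688 g as CaCO₃.
Equivalents of H⁺ required: 3688 ÷ 50 g/eq = 73.76 eq = 73.76 mol HCl.
Mass of HCl: 73.76 × 36.5 = 2692 g.
Mass of 33.1% solution: 2692 / 0.331 = 8134 g.
Volume: 8134 g ÷ 1.08 g/mL = 7531 mL.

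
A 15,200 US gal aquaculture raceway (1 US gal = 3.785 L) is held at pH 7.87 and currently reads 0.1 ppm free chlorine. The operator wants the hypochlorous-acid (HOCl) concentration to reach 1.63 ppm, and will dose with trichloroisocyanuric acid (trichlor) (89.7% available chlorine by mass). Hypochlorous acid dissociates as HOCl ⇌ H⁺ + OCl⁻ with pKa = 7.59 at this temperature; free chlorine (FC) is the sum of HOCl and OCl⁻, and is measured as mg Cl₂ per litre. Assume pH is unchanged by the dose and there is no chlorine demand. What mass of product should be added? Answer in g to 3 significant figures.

297 g

Volume: 15,200 US gal × 3.785 L/gal = 57,532 L.
[OCl⁻]/[HOCl] = 10^(pH − pKa) = 10^(7.87 − 7.59) = 1.905; fraction as HOCl = 1/(1 + 1.905) = 0.3442.
Free chlorine required for 1.63 ppm HOCl: 1.63 / 0.3442 = 4.736 ppm.
FC to add: 4.736 − 0.1 = 4.636 mg/L as Cl₂.
Cl₂ equivalent: 4.636 mg/L × 57,532 L = 266.7 g.
Product at 89.7% available Cl: 266.7 / 0.897 = 297.3 g.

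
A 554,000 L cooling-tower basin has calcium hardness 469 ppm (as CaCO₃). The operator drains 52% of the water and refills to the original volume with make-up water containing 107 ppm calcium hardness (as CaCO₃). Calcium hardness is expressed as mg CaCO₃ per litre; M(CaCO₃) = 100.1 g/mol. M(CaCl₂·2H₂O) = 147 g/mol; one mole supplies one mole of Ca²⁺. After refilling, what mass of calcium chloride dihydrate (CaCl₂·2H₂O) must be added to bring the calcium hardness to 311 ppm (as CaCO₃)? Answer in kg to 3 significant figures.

After draining 52% and refilling: 469 × 0.48 + 107 × 0.52 = 280.76 ppm.
Deficit to target: 311 − 280.76 = 30.24 mg/L.
As CaCO₃: 30.24 mg/L × 554,000 L = 16,750 g; ÷ 100.1 = 167.4 mol Ca²⁺.
Mass: 167.4 × 147 = 24,600 g.

24.6 kg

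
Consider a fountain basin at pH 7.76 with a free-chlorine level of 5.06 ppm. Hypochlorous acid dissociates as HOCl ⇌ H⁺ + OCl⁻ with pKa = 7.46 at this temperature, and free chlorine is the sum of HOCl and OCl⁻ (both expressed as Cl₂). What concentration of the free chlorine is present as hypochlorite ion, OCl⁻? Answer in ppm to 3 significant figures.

3.37 ppm

[OCl⁻]/[HOCl] = 10^(pH − pKa) = 10^(7.76 − 7.46) = 10^0.30 = 1.995.
Fraction as HOCl = 1 / (1 + 1.995) = 0.3339.
OCl⁻ = (1 − 0.3339) × 5.06 ppm = 3.371 ppm.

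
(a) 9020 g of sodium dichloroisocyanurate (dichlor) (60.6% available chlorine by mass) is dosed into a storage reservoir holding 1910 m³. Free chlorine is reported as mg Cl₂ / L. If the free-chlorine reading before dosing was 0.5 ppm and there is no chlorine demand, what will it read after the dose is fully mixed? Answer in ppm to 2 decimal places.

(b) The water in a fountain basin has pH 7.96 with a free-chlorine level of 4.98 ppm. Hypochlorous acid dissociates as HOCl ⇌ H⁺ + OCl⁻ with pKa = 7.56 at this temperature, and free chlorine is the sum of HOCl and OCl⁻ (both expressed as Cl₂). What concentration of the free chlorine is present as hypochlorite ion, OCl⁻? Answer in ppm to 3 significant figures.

(a) 3.36 ppm; (b) 3.56 ppm

(a) Volume: 1910 m³ = 1,910,000 L.
(a) Available chlorine delivered: 9020 g × 0.606 = 5466 g as Cl₂.
(a) Concentration rise: 5466 g / 1,910,000 L = 2.862 mg/L = 2.86 ppm.
(a) Final FC: 0.5 + 2.86 = 3.36 ppm.

(b) [OCl⁻]/[HOCl] = 10^(pH − pKa) = 10^(7.96 − 7.56) = 10^0.40 = 2.512.
(b) Fraction as HOCl = 1 / (1 + 2.512) = 0.2847.
(b) OCl⁻ = (1 − 0.2847) × 4.98 ppm = 3.562 ppm.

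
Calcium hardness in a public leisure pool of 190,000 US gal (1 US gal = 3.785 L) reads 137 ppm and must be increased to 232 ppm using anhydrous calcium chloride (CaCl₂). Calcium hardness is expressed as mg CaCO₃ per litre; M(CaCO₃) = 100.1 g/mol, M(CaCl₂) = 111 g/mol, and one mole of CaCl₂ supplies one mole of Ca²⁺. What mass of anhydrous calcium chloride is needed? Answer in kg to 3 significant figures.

Volume: 190,000 US gal × 3.785 L/gal = 719,150 L.
Hardness to add: (232 − 137) = 95 mg/L as CaCO₃ × 719,150 L = 68,320 g as CaCO₃.
Moles of Ca²⁺ (1 mol Ca²⁺ ≡ 1 mol CaCO₃): 68,320 / 100.1 g/mol = 682.5 mol.
Mass of CaCl₂: 682.5 × 111 = 75,760 g.

75.8 kg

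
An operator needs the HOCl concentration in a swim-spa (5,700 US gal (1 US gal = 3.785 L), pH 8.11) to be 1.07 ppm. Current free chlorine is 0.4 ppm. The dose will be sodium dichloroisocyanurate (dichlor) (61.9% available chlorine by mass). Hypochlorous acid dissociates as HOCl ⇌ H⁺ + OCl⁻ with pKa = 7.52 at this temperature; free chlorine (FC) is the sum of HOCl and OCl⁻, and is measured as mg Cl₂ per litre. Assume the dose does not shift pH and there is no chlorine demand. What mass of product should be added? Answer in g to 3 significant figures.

168 g

Volume: 5,700 US gal × 3.785 L/gal = 21,574 L.
[OCl⁻]/[HOCl] = 10^(pH − pKa) = 10^(8.11 − 7.52) = 3.89; fraction as HOCl = 1/(1 + 3.89) = 0.2045.
Free chlorine required for 1.07 ppm HOCl: 1.07 / 0.2045 = 5.233 ppm.
FC to add: 5.233 − 0.4 = 4.833 mg/L as Cl₂.
Cl₂ equivalent: 4.833 mg/L × 21,574 L = 104.3 g.
Product at 61.9% available Cl: 104.3 / 0.619 = 168.4 g.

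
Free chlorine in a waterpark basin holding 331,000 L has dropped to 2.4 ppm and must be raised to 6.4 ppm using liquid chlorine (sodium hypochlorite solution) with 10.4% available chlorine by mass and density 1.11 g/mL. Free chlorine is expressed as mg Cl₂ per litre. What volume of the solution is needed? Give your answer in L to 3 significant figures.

Chlorine deficit: 6.4 − 2.4 = 4 ppm = 4 mg/L as Cl₂.
Cl₂ equivalent needed: 4 mg/L × 331,000 L = 1,324,000 mg = 1324 g.
Product at 10.4% available chlorine: 1324 / 0.104 = 12,730 g.
Volume at density 1.11 g/mL: 12,730 g ÷ 1.11 g/mL = 11,470 mL.

11.5 L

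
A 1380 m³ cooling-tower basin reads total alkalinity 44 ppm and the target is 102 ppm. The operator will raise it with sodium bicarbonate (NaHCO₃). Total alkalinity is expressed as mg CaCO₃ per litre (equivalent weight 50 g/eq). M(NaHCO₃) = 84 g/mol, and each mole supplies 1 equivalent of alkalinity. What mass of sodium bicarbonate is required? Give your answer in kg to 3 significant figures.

134 kg

Volume: 1380 m³ = 1,380,000 L.
Alkalinity to add: (102 − 44) = 58 mg/L as CaCO₃ × 1,380,000 L = 80,040 g as CaCO₃.
Equivalents: 80,040 g ÷ 50 g/eq = 1601 eq.
NaHCO₃ supplies 1 eq per mole → 1601 mol.
Mass: 1601 mol × 84 g/mol = 134,500 g.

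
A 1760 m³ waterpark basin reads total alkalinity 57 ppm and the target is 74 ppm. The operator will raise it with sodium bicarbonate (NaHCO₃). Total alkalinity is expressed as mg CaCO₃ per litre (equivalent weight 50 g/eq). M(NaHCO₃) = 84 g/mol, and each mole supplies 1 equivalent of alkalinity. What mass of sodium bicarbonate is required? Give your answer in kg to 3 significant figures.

50.3 kg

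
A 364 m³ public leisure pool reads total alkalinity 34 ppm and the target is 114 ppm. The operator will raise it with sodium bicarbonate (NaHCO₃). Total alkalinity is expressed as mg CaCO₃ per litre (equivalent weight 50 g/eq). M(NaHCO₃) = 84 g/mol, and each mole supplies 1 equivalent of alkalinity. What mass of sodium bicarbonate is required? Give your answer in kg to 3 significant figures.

48.9 kg

Volume: 364 m³ = 364,000 L.
Alkalinity to add: (114 − 34) = 80 mg/L as CaCO₃ × 364,000 L = 29,120 g as CaCO₃.
Equivalents: 29,120 g ÷ 50 g/eq = 582.4 eq.
NaHCO₃ supplies 1 eq per mole → 582.4 mol.
Mass: 582.4 mol × 84 g/mol = 48,920 g.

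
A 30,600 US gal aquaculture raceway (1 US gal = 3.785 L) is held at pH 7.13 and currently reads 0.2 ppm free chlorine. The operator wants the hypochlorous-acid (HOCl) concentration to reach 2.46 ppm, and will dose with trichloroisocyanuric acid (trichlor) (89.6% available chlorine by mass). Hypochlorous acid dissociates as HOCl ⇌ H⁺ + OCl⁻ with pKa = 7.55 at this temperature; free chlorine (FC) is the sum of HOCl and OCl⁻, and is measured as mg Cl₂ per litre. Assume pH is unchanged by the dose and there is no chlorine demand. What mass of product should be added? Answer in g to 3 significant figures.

413 g

Volume: 30,600 US gal × 3.785 L/gal = 115,821 L.
[OCl⁻]/[HOCl] = 10^(pH − pKa) = 10^(7.13 − 7.55) = 0.3802; fraction as HOCl = 1/(1 + 0.3802) = 0.7245.
Free chlorine required for 2.46 ppm HOCl: 2.46 / 0.7245 = 3.395 ppm.
FC to add: 3.395 − 0.2 = 3.195 mg/L as Cl₂.
Cl₂ equivalent: 3.195 mg/L × 115,821 L = 370.1 g.
Product at 89.6% available Cl: 370.1 / 0.896 = 413 g.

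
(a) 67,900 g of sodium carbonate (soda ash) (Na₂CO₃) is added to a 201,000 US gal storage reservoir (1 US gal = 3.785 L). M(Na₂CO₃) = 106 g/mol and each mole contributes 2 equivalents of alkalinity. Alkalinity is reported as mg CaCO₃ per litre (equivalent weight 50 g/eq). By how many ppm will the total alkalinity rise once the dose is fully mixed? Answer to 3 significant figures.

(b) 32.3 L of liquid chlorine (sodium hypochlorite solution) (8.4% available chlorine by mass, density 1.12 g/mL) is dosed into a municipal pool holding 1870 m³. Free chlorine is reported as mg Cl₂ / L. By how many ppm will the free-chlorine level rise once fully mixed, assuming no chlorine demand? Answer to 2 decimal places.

(a) 84.2 ppm; (b) 1.63 ppm

(a) Volume: 201,000 US gal × 3.785 L/gal = 760,785 L.
(a) Moles of Na₂CO₃: 67,900 g ÷ 106 g/mol = 640.6 mol → 1281 eq of alkalinity.
(a) As CaCO₃: 1281 eq × 50 g/eq = 64,060 g.
(a) Rise: 64,060 g / 760,785 L × 1000 = 84.2 mg/L.

(b) Volume: 1870 m³ = 1,870,000 L.
(b) Mass of solution: 32.3 L × 1000 mL/L × 1.12 g/mL = 36,180 g.
(b) Available chlorine delivered: 36,180 g × 0.084 = 3039 g as Cl₂.
(b) Concentration rise: 3039 g / 1,870,000 L = 1.625 mg/L = 1.63 ppm.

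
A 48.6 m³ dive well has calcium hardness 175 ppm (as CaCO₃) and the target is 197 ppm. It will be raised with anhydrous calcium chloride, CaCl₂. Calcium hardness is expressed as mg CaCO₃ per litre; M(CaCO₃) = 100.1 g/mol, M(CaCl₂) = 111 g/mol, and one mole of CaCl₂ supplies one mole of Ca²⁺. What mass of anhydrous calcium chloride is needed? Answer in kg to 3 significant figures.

1.19 kg

Volume: 48.6 m³ = 48,600 L.
Hardness to add: (197 − 175) = 22 mg/L as CaCO₃ × 48,600 L = 1069 g as CaCO₃.
Moles of Ca²⁺ (1 mol Ca²⁺ ≡ 1 mol CaCO₃): 1069 / 100.1 g/mol = 10.68 mol.
Mass of CaCl₂: 10.68 × 111 = 1186 g.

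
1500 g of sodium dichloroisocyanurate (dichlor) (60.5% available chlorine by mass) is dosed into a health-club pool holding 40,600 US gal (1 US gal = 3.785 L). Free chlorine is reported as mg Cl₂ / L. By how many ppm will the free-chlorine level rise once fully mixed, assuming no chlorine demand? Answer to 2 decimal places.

Volume: 40,600 US gal × 3.785 L/gal = 153,671 L.
Available chlorine delivered: 1500 g × 0.605 = 907.5 g as Cl₂.
Concentration rise: 907.5 g / 153,671 L = 5.905 mg/L = 5.91 ppm.

5.91 ppm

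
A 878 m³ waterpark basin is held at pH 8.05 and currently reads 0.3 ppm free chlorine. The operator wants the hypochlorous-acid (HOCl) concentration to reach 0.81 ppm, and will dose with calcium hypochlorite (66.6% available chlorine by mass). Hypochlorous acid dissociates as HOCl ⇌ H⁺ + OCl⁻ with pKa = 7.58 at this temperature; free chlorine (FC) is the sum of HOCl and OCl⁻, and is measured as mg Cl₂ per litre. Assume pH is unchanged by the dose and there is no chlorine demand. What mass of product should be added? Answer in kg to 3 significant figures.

3.82 kg

Volume: 878 m³ = 878,000 L.
[OCl⁻]/[HOCl] = 10^(pH − pKa) = 10^(8.05 − 7.58) = 2.951; fraction as HOCl = 1/(1 + 2.951) = 0.2531.
Free chlorine required for 0.81 ppm HOCl: 0.81 / 0.2531 = 3.2 ppm.
FC to add: 3.2 − 0.3 = 2.9 mg/L as Cl₂.
Cl₂ equivalent: 2.9 mg/L × 878,000 L = 2547 g.
Product at 66.6% available Cl: 2547 / 0.666 = 3824 g.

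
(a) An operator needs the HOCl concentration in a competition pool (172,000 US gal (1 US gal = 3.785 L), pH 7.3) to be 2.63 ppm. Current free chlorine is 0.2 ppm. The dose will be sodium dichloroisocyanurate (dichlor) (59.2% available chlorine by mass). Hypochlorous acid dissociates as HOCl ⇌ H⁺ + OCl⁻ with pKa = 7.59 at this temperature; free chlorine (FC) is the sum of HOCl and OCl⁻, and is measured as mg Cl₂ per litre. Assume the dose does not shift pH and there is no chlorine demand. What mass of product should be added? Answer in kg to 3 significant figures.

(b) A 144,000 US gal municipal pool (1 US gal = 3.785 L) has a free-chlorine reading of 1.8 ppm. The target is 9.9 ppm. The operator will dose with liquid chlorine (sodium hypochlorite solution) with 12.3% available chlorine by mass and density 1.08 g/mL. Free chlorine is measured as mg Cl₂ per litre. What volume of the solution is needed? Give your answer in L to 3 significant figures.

(a) 4.16 kg; (b) 33.2 L

(a) Volume: 172,000 US gal × 3.785 L/gal = 651,020 L.
(a) [OCl⁻]/[HOCl] = 10^(pH − pKa) = 10^(7.3 − 7.59) = 0.5129; fraction as HOCl = 1/(1 + 0.5129) = 0.661.
(a) Free chlorine required for 2.63 ppm HOCl: 2.63 / 0.661 = 3.979 ppm.
(a) FC to add: 3.979 − 0.2 = 3.779 mg/L as Cl₂.
(a) Cl₂ equivalent: 3.779 mg/L × 651,020 L = 2460 g.
(a) Product at 59.2% available Cl: 2460 / 0.592 = 4156 g.

(b) Volume: 144,000 US gal × 3.785 L/gal = 545,040 L.
(b) Chlorine deficit: 9.9 − 1.8 = 8.1 ppm = 8.1 mg/L as Cl₂.
(b) Cl₂ equivalent needed: 8.1 mg/L × 545,040 L = 4,415,000 mg = 4415 g.
(b) Product at 12.3% available chlorine: 4415 / 0.123 = 35,890 g.
(b) Volume at density 1.08 g/mL: 35,890 g ÷ 1.08 g/mL = 33,230 mL.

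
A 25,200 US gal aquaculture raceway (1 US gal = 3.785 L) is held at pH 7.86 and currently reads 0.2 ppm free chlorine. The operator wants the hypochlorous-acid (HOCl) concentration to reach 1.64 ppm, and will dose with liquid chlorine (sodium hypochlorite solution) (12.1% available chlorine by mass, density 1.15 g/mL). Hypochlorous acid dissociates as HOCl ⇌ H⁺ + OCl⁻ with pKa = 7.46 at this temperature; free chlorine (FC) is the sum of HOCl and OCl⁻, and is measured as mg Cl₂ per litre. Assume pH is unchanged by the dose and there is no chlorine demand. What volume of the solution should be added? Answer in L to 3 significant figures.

3.81 L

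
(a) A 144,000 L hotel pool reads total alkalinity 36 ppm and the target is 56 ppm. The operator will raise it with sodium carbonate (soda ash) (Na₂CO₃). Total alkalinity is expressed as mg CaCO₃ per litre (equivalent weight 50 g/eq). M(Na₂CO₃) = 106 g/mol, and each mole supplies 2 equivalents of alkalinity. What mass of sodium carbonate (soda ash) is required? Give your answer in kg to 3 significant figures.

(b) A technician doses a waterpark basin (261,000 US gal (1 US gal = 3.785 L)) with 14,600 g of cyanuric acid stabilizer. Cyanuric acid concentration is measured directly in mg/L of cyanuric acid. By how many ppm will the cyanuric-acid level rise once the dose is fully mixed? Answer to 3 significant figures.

(a) 3.05 kg; (b) 14.8 ppm

(a) Alkalinity to add: (56 − 36) = 20 mg/L as CaCO₃ × 144,000 L = 2880 g as CaCO₃.
(a) Equivalents: 2880 g ÷ 50 g/eq = 57.6 eq.
(a) Each mole of Na₂CO₃ supplies 2 eq, so 57.6 / 2 = 28.8 mol.
(a) Mass: 28.8 mol × 106 g/mol = 3053 g.

(b) Volume: 261,000 US gal × 3.785 L/gal = 987,885 L.
(b) Rise: 14,600 g / 987,885 L × 1000 = 14.78 mg/L.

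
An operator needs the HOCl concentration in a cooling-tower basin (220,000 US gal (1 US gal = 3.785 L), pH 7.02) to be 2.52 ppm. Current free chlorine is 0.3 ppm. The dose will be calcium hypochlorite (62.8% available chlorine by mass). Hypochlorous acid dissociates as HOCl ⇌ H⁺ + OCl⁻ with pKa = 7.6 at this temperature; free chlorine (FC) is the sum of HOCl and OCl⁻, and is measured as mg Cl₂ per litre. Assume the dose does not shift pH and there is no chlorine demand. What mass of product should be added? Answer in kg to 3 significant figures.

3.82 kg

Volume: 220,000 US gal × 3.785 L/gal = 832,700 L.
[OCl⁻]/[HOCl] = 10^(pH − pKa) = 10^(7.02 − 7.6) = 0.263; fraction as HOCl = 1/(1 + 0.263) = 0.7917.
Free chlorine required for 2.52 ppm HOCl: 2.52 / 0.7917 = 3.183 ppm.
FC to add: 3.183 − 0.3 = 2.883 mg/L as Cl₂.
Cl₂ equivalent: 2.883 mg/L × 832,700 L = 2401 g.
Product at 62.8% available Cl: 2401 / 0.628 = 3823 g.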